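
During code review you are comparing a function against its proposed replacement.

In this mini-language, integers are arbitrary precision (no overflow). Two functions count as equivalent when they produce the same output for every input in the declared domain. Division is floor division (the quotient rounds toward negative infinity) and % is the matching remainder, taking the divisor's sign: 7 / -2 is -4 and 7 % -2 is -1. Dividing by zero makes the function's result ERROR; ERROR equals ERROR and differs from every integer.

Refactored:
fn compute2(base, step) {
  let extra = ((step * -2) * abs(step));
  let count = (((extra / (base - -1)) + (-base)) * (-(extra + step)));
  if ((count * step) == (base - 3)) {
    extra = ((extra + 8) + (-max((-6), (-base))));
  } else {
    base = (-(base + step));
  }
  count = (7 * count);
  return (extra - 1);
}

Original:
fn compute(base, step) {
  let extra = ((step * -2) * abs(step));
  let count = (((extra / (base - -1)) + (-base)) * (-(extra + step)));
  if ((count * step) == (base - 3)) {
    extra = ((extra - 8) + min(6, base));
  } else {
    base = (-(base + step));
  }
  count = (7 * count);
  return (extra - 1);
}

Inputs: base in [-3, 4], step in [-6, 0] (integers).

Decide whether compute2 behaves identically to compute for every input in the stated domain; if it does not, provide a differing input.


At base=3, step=0: compute gives -6, compute2 gives 10.
verdict: not equivalent; witness: base=3, step=0


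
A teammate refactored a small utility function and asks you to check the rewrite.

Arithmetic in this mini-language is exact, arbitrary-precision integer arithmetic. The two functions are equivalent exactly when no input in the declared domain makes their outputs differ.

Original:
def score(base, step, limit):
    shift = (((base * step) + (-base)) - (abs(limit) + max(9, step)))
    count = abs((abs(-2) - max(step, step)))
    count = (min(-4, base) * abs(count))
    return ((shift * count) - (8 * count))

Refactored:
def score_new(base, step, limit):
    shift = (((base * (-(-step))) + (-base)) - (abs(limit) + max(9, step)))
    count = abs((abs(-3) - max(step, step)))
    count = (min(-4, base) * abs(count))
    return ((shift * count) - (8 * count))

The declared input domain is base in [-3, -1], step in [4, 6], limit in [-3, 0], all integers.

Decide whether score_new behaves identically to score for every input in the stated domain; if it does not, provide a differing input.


base=-3, step=4, limit=-3 yields 232 from score but 116 from score_new.
verdict: not equivalent; witness: base=-3, step=4, limit=-3


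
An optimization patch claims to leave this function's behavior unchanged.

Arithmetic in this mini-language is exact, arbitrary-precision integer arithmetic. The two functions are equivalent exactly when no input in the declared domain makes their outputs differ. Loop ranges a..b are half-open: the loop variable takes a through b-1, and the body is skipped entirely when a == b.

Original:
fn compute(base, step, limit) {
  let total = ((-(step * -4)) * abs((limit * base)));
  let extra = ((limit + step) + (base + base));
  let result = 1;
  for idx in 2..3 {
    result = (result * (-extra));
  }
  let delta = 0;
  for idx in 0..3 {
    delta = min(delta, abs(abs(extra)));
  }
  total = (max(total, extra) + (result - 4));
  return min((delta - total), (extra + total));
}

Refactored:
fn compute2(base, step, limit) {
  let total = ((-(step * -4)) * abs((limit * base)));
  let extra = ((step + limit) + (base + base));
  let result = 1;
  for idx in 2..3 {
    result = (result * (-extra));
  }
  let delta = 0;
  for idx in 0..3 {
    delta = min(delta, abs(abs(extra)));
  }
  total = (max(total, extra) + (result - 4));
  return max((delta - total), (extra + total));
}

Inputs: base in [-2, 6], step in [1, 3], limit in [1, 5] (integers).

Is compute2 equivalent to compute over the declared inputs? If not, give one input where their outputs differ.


Take base=-2, step=1, limit=1.
compute: total := 8 | extra := -2 | result := 1 | iter idx=2: | result := 2 | delta := 0 | iter idx=0: | delta := 0 | iter idx=1: | delta := 0 | iter idx=2: | delta := 0 | total := 6 | result -6
compute2: total := 8 | extra := -2 | result := 1 | iter idx=2: | result := 2 | delta := 0 | iter idx=0: | delta := 0 | iter idx=1: | delta := 0 | iter idx=2: | delta := 0 | total := 6 | result 4
-6 != 4, so the rewrite changes behavior.
verdict: not equivalent; witness: base=-2, step=1, limit=1


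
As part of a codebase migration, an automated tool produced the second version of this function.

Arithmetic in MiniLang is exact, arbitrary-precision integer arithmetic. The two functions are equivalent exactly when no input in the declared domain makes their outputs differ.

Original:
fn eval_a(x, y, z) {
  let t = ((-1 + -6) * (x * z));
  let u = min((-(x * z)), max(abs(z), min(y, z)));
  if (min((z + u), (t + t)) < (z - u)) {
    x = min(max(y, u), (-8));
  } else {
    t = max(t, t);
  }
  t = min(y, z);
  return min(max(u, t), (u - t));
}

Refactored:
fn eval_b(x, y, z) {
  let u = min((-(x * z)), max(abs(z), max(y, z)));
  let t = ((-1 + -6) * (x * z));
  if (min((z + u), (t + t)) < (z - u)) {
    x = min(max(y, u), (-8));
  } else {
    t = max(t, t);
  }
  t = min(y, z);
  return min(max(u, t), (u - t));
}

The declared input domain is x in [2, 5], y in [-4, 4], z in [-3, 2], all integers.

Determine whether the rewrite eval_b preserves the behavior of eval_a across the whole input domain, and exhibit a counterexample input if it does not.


The rewrite breaks on x=2, y=2, z=-1, where the results are 1 and 2.
eval_a: t=14, then u=1, then (min((z + u), (t + t)) < (z - u)) is false, then t=14, then t=-1, then returns 1
eval_b: u=2, then t=14, then (min((z + u), (t + t)) < (z - u)) is false, then t=14, then t=-1, then returns 2
verdict: not equivalent; witness: x=2, y=2, z=-1


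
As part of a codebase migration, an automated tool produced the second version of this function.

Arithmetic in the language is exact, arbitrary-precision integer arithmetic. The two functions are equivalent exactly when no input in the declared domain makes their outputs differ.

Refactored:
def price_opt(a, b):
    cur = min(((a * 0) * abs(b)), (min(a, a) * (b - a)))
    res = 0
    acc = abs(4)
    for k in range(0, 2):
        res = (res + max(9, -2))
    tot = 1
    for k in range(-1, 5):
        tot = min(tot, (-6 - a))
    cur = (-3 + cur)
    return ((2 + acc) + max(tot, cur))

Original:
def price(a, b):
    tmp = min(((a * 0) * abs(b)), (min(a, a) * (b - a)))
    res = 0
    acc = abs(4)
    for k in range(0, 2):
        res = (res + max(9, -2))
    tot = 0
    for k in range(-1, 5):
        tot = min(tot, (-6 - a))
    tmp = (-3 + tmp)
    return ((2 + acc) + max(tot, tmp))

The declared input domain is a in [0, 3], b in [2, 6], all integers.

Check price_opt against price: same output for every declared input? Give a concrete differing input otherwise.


The suspicious edit (`0` became `1`) never changes the result for any input inside the declared domain; all 20 inputs agree.
verdict: equivalent


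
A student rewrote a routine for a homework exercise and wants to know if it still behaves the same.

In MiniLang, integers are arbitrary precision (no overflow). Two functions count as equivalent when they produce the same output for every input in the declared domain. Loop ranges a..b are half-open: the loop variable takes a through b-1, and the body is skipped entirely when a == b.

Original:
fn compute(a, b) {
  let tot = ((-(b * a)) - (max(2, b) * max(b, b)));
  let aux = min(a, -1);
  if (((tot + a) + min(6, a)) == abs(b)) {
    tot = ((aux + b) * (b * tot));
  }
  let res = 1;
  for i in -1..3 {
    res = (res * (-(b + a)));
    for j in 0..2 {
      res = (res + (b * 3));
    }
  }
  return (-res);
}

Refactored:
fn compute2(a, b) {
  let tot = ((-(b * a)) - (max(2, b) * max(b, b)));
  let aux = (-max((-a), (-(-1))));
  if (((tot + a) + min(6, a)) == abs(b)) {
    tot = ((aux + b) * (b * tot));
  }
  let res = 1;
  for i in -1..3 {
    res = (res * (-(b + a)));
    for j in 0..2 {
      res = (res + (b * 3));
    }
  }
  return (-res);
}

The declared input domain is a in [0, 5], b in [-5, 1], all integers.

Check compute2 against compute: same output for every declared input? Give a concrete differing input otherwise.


Differences: min/max/abs usage differs — yet all 42 inputs agree.
verdict: equivalent


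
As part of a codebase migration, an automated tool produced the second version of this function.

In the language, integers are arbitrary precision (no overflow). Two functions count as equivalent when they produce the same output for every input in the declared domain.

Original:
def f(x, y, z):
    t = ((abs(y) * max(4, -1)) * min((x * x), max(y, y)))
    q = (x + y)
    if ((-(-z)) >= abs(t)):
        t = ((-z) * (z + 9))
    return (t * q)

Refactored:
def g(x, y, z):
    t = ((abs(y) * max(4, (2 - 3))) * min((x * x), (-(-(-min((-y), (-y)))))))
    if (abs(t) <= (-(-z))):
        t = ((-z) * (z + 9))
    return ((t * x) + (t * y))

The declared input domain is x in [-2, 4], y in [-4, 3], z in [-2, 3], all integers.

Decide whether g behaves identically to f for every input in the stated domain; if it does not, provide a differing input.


Although comparison usage differs; and min/max/abs usage differs; and statement counts differ; and constant usage differs; and local variable names differ; and arithmetic usage differs, 336/336 inputs agree.
verdict: equivalent


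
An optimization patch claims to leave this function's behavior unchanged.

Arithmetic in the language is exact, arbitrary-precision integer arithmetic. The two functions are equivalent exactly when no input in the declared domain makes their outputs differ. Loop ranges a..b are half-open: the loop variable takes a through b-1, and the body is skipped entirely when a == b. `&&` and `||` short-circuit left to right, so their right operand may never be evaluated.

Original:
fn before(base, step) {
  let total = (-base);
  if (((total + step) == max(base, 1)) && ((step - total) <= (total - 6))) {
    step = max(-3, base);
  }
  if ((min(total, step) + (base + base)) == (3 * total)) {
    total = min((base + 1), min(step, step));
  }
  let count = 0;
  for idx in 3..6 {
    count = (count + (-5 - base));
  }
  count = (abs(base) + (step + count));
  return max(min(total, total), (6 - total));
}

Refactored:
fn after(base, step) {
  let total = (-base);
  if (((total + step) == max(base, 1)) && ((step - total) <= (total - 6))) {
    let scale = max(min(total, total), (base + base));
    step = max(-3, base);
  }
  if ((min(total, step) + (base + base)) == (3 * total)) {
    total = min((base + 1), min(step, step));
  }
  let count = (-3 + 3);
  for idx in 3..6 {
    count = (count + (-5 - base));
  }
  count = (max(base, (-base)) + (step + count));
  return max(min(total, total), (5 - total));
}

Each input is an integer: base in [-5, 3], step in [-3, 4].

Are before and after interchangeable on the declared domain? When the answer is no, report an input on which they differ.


At base=-2, step=-3: before gives 4, after gives 3.
verdict: not equivalent; witness: base=-2, step=-3


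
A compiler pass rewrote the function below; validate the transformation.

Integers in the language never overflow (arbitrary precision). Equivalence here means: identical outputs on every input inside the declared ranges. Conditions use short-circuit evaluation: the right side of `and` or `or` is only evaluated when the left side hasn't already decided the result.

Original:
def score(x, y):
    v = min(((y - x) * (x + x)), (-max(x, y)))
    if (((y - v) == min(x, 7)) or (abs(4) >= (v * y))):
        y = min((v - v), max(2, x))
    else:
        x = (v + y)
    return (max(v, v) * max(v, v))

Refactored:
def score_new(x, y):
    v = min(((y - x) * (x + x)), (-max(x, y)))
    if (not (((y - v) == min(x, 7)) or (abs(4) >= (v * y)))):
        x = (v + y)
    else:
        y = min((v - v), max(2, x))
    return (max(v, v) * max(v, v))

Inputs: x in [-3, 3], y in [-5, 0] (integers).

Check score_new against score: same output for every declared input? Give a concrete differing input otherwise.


Behavior is preserved: although boolean connective usage differs, the outputs never diverge.
Tracing x=2, y=-1: score: v=-12, then (((y - v) == min(x, 7)) or (abs(4) >= (v * y))) is false, then x=-13, then returns 144 | score_new: v=-12, then (not (((y - v) == min(x, 7)) or (abs(4) >= (v * y)))) is true, then x=-13, then returns 144 — matching result 144.
Sweeping the whole domain (42 inputs) finds no disagreement.
verdict: equivalent


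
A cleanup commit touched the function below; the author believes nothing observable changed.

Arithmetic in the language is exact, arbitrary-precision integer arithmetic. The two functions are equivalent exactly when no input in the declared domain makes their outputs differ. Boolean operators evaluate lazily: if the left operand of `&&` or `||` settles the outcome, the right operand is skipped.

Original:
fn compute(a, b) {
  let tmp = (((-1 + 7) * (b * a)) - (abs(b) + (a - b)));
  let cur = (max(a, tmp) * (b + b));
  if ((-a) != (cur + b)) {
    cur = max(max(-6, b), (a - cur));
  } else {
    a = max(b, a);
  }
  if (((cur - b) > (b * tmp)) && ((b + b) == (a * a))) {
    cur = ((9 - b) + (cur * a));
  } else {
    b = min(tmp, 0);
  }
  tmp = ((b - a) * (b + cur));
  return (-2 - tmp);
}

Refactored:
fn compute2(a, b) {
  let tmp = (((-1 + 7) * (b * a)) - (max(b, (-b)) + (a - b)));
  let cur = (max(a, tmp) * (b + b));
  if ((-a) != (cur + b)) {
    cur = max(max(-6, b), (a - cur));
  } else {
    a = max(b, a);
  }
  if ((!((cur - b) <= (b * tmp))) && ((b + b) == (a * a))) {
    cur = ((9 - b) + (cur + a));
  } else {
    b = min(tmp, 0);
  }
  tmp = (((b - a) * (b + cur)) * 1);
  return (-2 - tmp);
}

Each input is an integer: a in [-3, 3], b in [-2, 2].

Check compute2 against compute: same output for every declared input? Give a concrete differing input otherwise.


These are not equivalent — on a=-2, b=2 the outputs split (10 vs -54).
compute: tmp := -22 | cur := -8 | ((-a) != (cur + b)): true | cur := 6 | (((cur - b) > (b * tmp)) && ((b + b) == (a * a))): true | cur := -5 | tmp := -12 | result 10
compute2: tmp := -22 | cur := -8 | ((-a) != (cur + b)): true | cur := 6 | ((!((cur - b) <= (b * tmp))) && ((b + b) == (a * a))): true | cur := 11 | tmp := 52 | result -54
verdict: not equivalent; witness: a=-2, b=2


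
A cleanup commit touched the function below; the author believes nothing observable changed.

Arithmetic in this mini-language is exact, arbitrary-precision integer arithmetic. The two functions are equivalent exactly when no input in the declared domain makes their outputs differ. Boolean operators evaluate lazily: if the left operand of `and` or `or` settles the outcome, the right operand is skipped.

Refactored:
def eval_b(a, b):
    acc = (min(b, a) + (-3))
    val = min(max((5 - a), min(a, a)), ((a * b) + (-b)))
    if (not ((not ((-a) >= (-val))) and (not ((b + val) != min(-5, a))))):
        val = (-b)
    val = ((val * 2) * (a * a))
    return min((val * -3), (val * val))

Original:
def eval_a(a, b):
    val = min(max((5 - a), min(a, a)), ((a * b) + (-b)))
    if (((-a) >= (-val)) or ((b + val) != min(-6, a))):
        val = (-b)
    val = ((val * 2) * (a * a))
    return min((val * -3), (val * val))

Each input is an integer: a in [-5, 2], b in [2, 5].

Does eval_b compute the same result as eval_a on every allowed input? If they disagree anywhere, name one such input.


Run the pair on a=-3, b=2.
eval_a: val=-8, then (((-a) >= (-val)) or ((b + val) != min(-6, a))) is false, then val=-144, then returns 432
eval_b: acc=-6, then val=-8, then (not ((not ((-a) >= (-val))) and (not ((b + val) != min(-5, a))))) is true, then val=-2, then val=-36, then returns 108
432 vs 108 — the two versions disagree here.
verdict: not equivalent; witness: a=-3, b=2


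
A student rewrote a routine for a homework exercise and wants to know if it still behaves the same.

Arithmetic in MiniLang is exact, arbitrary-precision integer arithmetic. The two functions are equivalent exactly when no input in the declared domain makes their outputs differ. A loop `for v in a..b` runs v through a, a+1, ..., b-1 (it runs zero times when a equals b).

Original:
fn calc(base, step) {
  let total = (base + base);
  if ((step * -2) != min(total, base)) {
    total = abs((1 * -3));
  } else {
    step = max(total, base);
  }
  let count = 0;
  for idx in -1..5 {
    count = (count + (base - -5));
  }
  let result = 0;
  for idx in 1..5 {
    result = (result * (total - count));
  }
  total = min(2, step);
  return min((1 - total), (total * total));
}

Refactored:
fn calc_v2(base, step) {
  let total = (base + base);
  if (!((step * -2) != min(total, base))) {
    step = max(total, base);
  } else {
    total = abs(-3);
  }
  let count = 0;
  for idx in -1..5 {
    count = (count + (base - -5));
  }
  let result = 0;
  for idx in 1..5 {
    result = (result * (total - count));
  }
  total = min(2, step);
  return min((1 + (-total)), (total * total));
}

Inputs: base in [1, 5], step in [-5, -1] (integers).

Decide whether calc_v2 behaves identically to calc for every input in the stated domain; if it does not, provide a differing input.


Comparing the listings, the differences include: constant usage differs, arithmetic usage differs, boolean connective usage differs.
Tracing base=2, step=-5: calc: total=4, then ((step * -2) != min(total, base)) is true, then total=3, then count=0, then (idx=-1), then count=7, then (idx=0), then count=14, then (idx=1), then count=21, then (idx=2), then count=28, then (idx=3), then count=35, then (idx=4), then count=42, then result=0, then (idx=1), then result=0, then (idx=2), then result=0, then (idx=3), then result=0, then (idx=4), then result=0, then total=-5, then returns 6 | calc_v2: total=4, then (!((step * -2) != min(total, base))) is false, then total=3, then count=0, then (idx=-1), then count=7, then (idx=0), then count=14, then (idx=1), then count=21, then (idx=2), then count=28, then (idx=3), then count=35, then (idx=4), then count=42, then result=0, then (idx=1), then result=0, then (idx=2), then result=0, then (idx=3), then result=0, then (idx=4), then result=0, then total=-5, then returns 6 — matching result 6.
Sweeping the whole domain (25 inputs) finds no disagreement.
verdict: equivalent


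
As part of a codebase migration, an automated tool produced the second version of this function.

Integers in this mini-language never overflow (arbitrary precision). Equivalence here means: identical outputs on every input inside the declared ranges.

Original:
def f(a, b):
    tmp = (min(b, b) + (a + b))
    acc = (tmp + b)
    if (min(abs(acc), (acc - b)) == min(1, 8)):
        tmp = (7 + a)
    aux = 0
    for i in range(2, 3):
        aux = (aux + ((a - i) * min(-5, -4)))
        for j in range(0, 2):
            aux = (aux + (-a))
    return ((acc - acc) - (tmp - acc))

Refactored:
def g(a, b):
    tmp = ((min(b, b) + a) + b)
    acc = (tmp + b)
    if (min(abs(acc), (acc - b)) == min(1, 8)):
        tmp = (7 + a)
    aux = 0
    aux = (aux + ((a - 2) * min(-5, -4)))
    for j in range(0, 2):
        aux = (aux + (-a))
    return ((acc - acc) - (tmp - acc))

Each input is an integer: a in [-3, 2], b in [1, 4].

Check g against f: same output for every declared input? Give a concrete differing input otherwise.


Comparing the listings, the differences include: loop structure differs, and local variable names differ, and statement counts differ, and constant usage differs.
One worked example (a=-2, b=1) — f: tmp := 0 | acc := 1 | (min(abs(acc), (acc - b)) == min(1, 8)): false | aux := 0 | iter i=2: | aux := 20 | iter j=0: | aux := 22 | iter j=1: | aux := 24 | result 1; g: tmp := 0 | acc := 1 | (min(abs(acc), (acc - b)) == min(1, 8)): false | aux := 0 | aux := 20 | iter j=0: | aux := 22 | iter j=1: | aux := 24 | result 1; agreement on 1.
An exhaustive pass over the 24 declared inputs shows identical outputs.
verdict: equivalent


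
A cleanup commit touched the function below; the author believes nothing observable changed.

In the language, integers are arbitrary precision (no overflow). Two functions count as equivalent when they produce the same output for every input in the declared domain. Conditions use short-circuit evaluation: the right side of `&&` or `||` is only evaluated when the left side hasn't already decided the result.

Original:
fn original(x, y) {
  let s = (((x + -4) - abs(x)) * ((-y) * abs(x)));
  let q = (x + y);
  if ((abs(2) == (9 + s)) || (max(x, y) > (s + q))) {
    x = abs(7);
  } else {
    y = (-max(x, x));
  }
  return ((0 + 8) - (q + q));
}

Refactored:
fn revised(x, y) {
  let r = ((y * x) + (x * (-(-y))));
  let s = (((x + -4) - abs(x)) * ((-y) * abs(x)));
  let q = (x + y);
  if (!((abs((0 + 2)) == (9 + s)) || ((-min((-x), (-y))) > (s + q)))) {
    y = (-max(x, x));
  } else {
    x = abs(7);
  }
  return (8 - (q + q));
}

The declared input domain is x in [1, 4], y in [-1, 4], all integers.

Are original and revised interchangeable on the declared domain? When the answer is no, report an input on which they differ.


The two are interchangeable: min/max/abs usage differs, plus arithmetic usage differs, plus statement counts differ, plus boolean connective usage differs, plus local variable names differ, and every declared input agrees.
Spot check at x=4, y=3 — original: s = 48; q = 7; ((abs(2) == (9 + s)) || (max(x, y) > (s + q))) -> false; y = -4; return -6. revised: r = 24; s = 48; q = 7; (!((abs((0 + 2)) == (9 + s)) || ((-min((-x), (-y))) > (s + q)))) -> true; y = -4; return -6. Both give -6.
Across all 24 domain points the two functions coincide.
verdict: equivalent


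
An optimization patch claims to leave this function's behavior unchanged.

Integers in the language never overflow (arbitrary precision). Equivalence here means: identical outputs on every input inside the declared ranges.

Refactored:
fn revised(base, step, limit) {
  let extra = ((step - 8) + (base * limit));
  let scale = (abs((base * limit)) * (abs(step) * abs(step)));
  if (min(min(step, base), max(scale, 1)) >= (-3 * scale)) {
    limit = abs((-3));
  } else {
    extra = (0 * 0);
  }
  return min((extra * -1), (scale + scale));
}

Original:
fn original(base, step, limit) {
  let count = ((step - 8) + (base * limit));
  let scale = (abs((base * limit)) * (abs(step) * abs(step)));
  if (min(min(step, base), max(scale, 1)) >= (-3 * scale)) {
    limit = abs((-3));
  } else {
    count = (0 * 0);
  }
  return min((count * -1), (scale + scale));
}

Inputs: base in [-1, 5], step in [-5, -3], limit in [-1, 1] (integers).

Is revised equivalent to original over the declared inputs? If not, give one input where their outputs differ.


Differences: local variable names differ — yet all 63 inputs agree.
verdict: equivalent


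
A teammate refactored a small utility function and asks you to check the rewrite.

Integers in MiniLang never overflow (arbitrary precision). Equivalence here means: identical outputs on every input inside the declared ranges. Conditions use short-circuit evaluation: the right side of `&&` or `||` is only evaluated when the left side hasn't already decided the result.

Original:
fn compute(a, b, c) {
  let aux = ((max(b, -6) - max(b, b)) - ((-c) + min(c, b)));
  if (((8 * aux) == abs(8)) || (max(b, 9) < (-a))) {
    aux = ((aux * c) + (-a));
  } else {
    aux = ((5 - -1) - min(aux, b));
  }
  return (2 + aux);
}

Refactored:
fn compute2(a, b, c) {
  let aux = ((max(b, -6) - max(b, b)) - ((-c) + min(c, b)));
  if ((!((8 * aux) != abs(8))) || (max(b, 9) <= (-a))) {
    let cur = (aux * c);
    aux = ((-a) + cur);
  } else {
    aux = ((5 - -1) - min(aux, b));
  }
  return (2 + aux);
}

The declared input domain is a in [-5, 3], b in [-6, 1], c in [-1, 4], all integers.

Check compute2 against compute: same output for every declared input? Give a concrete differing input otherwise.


The one real change (`(max(b, 9) < (-a))` became `(max(b, 9) <= (-a))`) has no effect anywhere in the declared ranges.
One worked example (a=1, b=-6, c=-1) — compute: aux becomes 5; next (((8 * aux) == abs(8)) || (max(b, 9) < (-a))) evaluates to false; next aux becomes 12; next final value 14; compute2: aux becomes 5; next ((!((8 * aux) != abs(8))) || (max(b, 9) <= (-a))) evaluates to false; next aux becomes 12; next final value 14; agreement on 14.
Every one of the 432 inputs gives matching results.
verdict: equivalent


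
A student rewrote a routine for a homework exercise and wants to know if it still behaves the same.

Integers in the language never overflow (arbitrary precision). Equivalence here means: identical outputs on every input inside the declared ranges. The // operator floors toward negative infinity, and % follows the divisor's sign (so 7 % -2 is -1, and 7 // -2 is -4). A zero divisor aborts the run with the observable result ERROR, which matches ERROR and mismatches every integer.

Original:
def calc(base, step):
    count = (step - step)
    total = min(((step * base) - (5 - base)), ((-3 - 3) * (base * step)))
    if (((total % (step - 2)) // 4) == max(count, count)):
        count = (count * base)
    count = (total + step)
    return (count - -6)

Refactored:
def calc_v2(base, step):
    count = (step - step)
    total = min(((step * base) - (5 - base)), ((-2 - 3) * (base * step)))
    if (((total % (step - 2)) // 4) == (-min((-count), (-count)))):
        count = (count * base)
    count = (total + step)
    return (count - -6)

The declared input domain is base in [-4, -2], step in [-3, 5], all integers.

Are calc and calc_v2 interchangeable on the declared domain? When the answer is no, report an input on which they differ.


There is a counterexample at base=-4, step=-3: -69 on one side, -57 on the other.
calc: count=0, then total=-72, then (((total % (step - 2)) // 4) == max(count, count)) is false, then count=-75, then returns -69
calc_v2: count=0, then total=-60, then (((total % (step - 2)) // 4) == (-min((-count), (-count)))) is true, then count=0, then count=-63, then returns -57
verdict: not equivalent; witness: base=-4, step=-3


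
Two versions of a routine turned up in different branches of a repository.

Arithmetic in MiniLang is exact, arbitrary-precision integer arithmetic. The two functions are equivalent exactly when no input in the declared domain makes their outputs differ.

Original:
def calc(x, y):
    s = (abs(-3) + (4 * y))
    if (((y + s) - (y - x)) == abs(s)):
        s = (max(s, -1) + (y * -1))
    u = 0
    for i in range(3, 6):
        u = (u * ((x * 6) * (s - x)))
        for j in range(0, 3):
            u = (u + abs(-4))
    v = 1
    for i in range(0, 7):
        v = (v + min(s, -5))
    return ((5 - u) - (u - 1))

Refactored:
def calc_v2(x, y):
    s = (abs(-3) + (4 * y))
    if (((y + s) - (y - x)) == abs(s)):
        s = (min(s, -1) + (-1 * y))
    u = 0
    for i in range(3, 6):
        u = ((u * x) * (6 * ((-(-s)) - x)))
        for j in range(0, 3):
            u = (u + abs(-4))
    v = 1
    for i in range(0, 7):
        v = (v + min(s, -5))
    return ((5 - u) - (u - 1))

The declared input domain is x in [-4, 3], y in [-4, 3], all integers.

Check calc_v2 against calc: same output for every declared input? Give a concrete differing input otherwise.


Equivalent. Although `max(s, -1)` became `min(s, -1)`, no input in the stated domain can expose it.
An exhaustive pass over the 64 declared inputs shows identical outputs.
One worked example (x=-3, y=3) — calc: s=15, then (((y + s) - (y - x)) == abs(s)) is false, then u=0, then (i=3), then u=0, then (j=0), then u=4, then (j=1), then u=8, then (j=2), then u=12, then (i=4), then u=-3888, then (j=0), then u=-3884, then (j=1), then u=-3880, then (j=2), then u=-3876, then (i=5), then u=1255824, then (j=0), then u=1255828, then (j=1), then u=1255832, then (j=2), then u=1255836, then v=1, then (i=0), then v=-4, then (i=1), then v=-9, then (i=2), then v=-14, then (i=3), then v=-19, then (i=4), then v=-24, then (i=5), then v=-29, then (i=6), then v=-34, then returns -2511666; calc_v2: s=15, then (((y + s) - (y - x)) == abs(s)) is false, then u=0, then (i=3), then u=0, then (j=0), then u=4, then (j=1), then u=8, then (j=2), then u=12, then (i=4), then u=-3888, then (j=0), then u=-3884, then (j=1), then u=-3880, then (j=2), then u=-3876, then (i=5), then u=1255824, then (j=0), then u=1255828, then (j=1), then u=1255832, then (j=2), then u=1255836, then v=1, then (i=0), then v=-4, then (i=1), then v=-9, then (i=2), then v=-14, then (i=3), then v=-19, then (i=4), then v=-24, then (i=5), then v=-29, then (i=6), then v=-34, then returns -2511666; agreement on -2511666.
verdict: equivalent


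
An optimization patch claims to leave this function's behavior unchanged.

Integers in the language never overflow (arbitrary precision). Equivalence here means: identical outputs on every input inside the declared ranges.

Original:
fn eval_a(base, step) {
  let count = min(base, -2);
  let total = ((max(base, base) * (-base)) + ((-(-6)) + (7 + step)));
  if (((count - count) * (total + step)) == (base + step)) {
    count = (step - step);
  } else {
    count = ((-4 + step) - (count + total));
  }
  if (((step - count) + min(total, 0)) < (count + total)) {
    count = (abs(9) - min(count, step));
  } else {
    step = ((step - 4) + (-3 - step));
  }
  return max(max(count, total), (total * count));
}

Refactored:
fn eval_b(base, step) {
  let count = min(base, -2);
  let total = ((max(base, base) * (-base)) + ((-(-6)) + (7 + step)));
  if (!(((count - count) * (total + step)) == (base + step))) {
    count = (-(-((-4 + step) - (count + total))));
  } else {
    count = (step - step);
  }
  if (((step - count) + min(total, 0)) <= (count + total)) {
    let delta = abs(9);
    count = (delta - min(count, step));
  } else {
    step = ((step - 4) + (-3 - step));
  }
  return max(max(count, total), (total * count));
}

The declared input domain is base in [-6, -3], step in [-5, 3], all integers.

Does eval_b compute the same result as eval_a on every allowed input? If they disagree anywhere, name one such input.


Equivalent. The one real change (`(((step - count) + min(total, 0)) < (count + total))` became `(((step - count) + min(total, 0)) <= (count + total))`) has no effect anywhere in the declared ranges.
Across all 36 domain points the two functions coincide.
One worked example (base=-4, step=-1) — eval_a: count := -4 | total := -4 | (((count - count) * (total + step)) == (base + step)): false | count := 3 | (((step - count) + min(total, 0)) < (count + total)): true | count := 10 | result 10; eval_b: count := -4 | total := -4 | (!(((count - count) * (total + step)) == (base + step))): true | count := 3 | (((step - count) + min(total, 0)) <= (count + total)): true | delta := 9 | count := 10 | result 10; agreement on 10.
verdict: equivalent


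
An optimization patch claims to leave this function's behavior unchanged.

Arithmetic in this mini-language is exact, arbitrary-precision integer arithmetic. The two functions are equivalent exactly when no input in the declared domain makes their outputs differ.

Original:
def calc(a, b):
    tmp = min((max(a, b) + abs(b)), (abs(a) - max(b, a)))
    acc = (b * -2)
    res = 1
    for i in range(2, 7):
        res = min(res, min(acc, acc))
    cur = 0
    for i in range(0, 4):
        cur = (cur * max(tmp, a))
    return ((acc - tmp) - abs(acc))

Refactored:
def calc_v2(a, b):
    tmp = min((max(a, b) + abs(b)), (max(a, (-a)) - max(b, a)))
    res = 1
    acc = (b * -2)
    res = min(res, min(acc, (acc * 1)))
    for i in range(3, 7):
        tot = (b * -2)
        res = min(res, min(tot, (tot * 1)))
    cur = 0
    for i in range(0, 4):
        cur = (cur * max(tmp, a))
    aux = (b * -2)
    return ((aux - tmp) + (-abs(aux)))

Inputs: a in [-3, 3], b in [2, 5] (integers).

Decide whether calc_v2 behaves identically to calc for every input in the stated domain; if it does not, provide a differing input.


Comparing the listings, the differences include: statement counts differ, plus local variable names differ, plus arithmetic usage differs, plus constant usage differs, plus loop structure differs, plus min/max/abs usage differs.
One worked example (a=-3, b=2) — calc: tmp=1, then acc=-4, then res=1, then (i=2), then res=-4, then (i=3), then res=-4, then (i=4), then res=-4, then (i=5), then res=-4, then (i=6), then res=-4, then cur=0, then (i=0), then cur=0, then (i=1), then cur=0, then (i=2), then cur=0, then (i=3), then cur=0, then returns -9; calc_v2: tmp=1, then res=1, then acc=-4, then res=-4, then (i=3), then tot=-4, then res=-4, then (i=4), then tot=-4, then res=-4, then (i=5), then tot=-4, then res=-4, then (i=6), then tot=-4, then res=-4, then cur=0, then (i=0), then cur=0, then (i=1), then cur=0, then (i=2), then cur=0, then (i=3), then cur=0, then aux=-4, then returns -9; agreement on -9.
Every one of the 28 inputs gives matching results.
verdict: equivalent


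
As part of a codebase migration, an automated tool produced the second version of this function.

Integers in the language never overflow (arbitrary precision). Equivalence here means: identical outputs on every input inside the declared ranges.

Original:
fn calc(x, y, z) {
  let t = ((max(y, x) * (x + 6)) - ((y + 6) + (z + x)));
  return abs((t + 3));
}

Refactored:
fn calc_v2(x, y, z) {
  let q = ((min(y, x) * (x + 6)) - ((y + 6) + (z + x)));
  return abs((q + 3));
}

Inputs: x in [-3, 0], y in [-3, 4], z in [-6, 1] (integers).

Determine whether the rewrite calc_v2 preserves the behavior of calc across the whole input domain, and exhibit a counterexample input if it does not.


The rewrite breaks on x=-3, y=-2, z=-6, where the results are 2 and 1.
calc: t = -1; return 2
calc_v2: q = -4; return 1
verdict: not equivalent; witness: x=-3, y=-2, z=-6


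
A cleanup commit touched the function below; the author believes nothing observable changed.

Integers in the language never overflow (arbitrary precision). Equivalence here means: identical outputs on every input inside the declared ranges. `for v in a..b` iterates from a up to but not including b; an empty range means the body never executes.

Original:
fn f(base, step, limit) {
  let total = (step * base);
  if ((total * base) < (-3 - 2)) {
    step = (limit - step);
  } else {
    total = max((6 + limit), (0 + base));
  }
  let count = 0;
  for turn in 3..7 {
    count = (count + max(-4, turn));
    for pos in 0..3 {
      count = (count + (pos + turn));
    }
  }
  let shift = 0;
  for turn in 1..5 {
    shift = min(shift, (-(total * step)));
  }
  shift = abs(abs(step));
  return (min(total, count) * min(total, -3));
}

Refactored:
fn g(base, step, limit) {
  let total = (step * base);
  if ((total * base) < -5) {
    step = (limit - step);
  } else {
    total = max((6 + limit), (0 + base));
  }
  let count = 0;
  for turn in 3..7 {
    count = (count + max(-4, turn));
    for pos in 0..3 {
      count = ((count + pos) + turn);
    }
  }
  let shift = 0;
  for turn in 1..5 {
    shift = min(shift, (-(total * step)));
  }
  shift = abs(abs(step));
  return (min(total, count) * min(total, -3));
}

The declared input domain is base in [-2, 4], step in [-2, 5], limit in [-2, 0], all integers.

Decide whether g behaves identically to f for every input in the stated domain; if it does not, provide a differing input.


Changes here: arithmetic usage differs; constant usage differs; the full 168-point sweep finds no disagreement.
verdict: equivalent


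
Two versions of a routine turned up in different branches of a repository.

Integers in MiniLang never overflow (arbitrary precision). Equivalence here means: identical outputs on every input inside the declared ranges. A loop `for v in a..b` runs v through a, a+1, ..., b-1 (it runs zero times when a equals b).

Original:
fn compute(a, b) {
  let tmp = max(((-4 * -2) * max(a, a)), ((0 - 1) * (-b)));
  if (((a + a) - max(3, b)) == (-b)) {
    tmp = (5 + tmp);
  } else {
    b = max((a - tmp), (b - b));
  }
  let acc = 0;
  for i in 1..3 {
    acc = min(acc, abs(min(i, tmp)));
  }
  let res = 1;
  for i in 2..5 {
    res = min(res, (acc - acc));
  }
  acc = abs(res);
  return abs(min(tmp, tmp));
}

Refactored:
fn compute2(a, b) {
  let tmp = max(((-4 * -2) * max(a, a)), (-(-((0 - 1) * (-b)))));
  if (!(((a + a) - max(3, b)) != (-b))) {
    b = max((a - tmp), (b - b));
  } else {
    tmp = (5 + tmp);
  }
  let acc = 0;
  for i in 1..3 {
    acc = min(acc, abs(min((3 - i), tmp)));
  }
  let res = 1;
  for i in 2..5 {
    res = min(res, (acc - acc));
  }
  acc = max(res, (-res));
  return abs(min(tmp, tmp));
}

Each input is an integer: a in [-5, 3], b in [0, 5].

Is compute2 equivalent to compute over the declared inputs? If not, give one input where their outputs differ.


On input a=-5, b=0, compute returns 0 while compute2 returns 5.
verdict: not equivalent; witness: a=-5, b=0


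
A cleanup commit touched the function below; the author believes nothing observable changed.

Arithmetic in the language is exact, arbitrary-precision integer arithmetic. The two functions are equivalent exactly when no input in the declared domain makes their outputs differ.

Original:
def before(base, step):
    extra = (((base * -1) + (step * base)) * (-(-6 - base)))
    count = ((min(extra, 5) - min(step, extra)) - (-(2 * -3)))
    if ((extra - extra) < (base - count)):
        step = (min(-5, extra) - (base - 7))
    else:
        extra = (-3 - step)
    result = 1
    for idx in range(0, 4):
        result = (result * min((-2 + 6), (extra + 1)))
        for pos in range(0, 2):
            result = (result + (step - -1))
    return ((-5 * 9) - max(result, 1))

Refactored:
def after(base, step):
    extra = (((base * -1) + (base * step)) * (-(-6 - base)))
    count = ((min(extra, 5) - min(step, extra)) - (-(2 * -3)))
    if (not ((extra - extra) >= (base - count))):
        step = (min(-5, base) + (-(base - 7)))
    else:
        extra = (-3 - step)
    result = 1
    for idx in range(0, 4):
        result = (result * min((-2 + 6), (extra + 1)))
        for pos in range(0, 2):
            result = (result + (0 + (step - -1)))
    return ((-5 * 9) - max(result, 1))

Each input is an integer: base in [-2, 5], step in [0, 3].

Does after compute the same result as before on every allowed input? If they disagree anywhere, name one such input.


Not equivalent: base=-2, step=2 separates them (-1246 vs -46).
before: extra=-8, then count=-6, then ((extra - extra) < (base - count)) is true, then step=1, then result=1, then (idx=0), then result=-7, then (pos=0), then result=-5, then (pos=1), then result=-3, then (idx=1), then result=21, then (pos=0), then result=23, then (pos=1), then result=25, then (idx=2), then result=-175, then (pos=0), then result=-173, then (pos=1), then result=-171, then (idx=3), then result=1197, then (pos=0), then result=1199, then (pos=1), then result=1201, then returns -1246
after: extra=-8, then count=-6, then (not ((extra - extra) >= (base - count))) is true, then step=4, then result=1, then (idx=0), then result=-7, then (pos=0), then result=-2, then (pos=1), then result=3, then (idx=1), then result=-21, then (pos=0), then result=-16, then (pos=1), then result=-11, then (idx=2), then result=77, then (pos=0), then result=82, then (pos=1), then result=87, then (idx=3), then result=-609, then (pos=0), then result=-604, then (pos=1), then result=-599, then returns -46
verdict: not equivalent; witness: base=-2, step=2


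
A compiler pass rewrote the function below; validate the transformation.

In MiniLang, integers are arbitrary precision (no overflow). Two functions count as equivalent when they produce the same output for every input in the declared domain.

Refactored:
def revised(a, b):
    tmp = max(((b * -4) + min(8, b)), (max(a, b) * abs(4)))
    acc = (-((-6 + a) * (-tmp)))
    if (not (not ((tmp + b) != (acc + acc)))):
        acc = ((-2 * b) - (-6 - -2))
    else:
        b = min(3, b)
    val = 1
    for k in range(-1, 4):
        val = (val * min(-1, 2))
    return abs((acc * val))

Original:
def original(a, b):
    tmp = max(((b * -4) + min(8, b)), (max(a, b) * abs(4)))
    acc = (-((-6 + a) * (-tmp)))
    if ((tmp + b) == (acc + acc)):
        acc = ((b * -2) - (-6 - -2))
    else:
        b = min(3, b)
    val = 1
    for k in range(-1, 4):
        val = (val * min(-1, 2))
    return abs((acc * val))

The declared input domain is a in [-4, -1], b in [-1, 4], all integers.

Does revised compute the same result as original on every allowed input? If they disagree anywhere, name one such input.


Not equivalent: a=-4, b=-1 separates them (30 vs 6).
original: tmp=3, then acc=-30, then ((tmp + b) == (acc + acc)) is false, then b=-1, then val=1, then (k=-1), then val=-1, then (k=0), then val=1, then (k=1), then val=-1, then (k=2), then val=1, then (k=3), then val=-1, then returns 30
revised: tmp=3, then acc=-30, then (not (not ((tmp + b) != (acc + acc)))) is true, then acc=6, then val=1, then (k=-1), then val=-1, then (k=0), then val=1, then (k=1), then val=-1, then (k=2), then val=1, then (k=3), then val=-1, then returns 6
verdict: not equivalent; witness: a=-4, b=-1
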